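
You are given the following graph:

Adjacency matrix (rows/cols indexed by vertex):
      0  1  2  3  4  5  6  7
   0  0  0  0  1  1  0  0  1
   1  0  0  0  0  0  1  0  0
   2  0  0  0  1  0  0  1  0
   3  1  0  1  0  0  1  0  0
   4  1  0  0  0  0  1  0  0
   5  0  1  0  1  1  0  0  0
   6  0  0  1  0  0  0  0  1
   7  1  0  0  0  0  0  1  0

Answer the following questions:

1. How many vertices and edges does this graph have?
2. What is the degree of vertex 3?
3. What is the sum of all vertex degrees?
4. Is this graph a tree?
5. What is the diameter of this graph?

Count: 8 vertices, 9 edges.
Vertex 3 has neighbors [0, 2, 5], degree = 3.
Handshaking lemma: 2 * 9 = 18.
A tree on 8 vertices has 7 edges. This graph has 9 edges (2 extra). Not a tree.
Diameter (longest shortest path) = 4.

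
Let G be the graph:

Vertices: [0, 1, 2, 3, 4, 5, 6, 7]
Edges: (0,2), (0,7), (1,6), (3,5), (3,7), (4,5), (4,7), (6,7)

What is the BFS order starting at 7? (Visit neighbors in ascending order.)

BFS from vertex 7 (neighbors processed in ascending order):
Visit order: 7, 0, 3, 4, 6, 2, 5, 1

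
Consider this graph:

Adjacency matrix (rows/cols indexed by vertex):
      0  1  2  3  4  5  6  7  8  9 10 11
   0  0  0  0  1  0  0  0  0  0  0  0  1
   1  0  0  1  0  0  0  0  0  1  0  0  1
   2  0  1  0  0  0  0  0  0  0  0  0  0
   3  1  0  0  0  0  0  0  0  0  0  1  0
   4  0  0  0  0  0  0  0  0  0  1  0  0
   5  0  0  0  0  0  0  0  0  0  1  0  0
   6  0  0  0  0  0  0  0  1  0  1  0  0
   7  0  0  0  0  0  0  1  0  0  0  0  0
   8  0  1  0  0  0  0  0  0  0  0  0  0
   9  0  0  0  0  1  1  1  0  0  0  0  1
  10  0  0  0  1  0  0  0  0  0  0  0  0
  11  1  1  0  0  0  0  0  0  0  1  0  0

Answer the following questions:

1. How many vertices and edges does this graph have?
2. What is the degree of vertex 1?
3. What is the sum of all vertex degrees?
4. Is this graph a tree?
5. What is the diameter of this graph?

Count: 12 vertices, 11 edges.
Vertex 1 has neighbors [2, 8, 11], degree = 3.
Handshaking lemma: 2 * 11 = 22.
A graph is a tree iff it is connected and has exactly n-1 edges. This graph is connected (all 12 vertices in one component) and has 12-1 = 11 edges. It is a tree.
Diameter (longest shortest path) = 6.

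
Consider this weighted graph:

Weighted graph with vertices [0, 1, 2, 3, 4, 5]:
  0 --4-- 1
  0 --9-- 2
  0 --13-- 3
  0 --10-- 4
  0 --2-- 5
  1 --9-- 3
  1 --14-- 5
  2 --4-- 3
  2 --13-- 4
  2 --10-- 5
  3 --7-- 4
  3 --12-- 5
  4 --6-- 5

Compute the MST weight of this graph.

Applying Kruskal's algorithm (sort edges by weight, add if no cycle):
  Add (0,5) w=2
  Add (0,1) w=4
  Add (2,3) w=4
  Add (4,5) w=6
  Add (3,4) w=7
  Skip (0,2) w=9 (creates cycle)
  Skip (1,3) w=9 (creates cycle)
  Skip (0,4) w=10 (creates cycle)
  Skip (2,5) w=10 (creates cycle)
  Skip (3,5) w=12 (creates cycle)
  Skip (0,3) w=13 (creates cycle)
  Skip (2,4) w=13 (creates cycle)
  Skip (1,5) w=14 (creates cycle)
MST weight = 23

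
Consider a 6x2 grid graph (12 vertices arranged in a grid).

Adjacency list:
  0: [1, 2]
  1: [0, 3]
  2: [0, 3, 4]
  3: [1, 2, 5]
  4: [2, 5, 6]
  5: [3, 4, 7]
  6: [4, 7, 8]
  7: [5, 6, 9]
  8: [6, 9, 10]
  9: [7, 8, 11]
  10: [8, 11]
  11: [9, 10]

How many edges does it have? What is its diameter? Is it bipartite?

A 6x2 grid has 10 vertical edges and 6 horizontal edges.
Total edges = 10 + 6 = 16.
Diameter = (6-1) + (2-1) = 6 (corner to opposite corner).
Grid graphs are bipartite (checkerboard coloring).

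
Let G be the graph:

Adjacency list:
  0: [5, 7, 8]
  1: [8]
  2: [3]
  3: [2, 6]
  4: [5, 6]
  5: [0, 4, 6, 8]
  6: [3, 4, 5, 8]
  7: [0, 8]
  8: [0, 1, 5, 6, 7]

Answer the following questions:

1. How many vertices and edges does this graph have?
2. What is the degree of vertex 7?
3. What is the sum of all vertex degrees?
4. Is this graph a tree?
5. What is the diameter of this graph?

Count: 9 vertices, 12 edges.
Vertex 7 has neighbors [0, 8], degree = 2.
Handshaking lemma: 2 * 12 = 24.
A tree on 9 vertices has 8 edges. This graph has 12 edges (4 extra). Not a tree.
Diameter (longest shortest path) = 4.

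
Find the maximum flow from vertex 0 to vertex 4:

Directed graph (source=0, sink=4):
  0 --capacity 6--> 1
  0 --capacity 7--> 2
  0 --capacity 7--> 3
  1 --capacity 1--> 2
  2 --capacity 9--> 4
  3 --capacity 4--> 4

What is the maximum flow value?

Computing max flow:
  Flow on (0->1): 1/6
  Flow on (0->2): 7/7
  Flow on (0->3): 4/7
  Flow on (1->2): 1/1
  Flow on (2->4): 8/9
  Flow on (3->4): 4/4
Maximum flow = 12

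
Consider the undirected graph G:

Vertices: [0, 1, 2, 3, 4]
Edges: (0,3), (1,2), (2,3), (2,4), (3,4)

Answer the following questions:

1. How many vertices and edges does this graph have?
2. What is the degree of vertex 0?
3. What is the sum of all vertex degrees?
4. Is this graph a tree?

Count: 5 vertices, 5 edges.
Vertex 0 has neighbors [3], degree = 1.
Handshaking lemma: 2 * 5 = 10.
A tree on 5 vertices has 4 edges. This graph has 5 edges (1 extra). Not a tree.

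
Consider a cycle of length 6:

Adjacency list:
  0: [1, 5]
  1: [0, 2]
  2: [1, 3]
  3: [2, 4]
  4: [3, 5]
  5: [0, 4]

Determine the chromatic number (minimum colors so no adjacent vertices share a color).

This is an even cycle (C_6). Even cycles are bipartite.
Chromatic number = 2.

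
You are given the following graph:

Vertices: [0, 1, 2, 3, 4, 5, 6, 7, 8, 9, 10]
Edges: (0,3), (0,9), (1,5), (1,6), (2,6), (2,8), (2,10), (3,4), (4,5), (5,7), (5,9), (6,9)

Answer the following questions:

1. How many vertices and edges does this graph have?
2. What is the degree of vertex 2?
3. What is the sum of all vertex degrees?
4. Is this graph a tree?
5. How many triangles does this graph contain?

Count: 11 vertices, 12 edges.
Vertex 2 has neighbors [6, 8, 10], degree = 3.
Handshaking lemma: 2 * 12 = 24.
A tree on 11 vertices has 10 edges. This graph has 12 edges (2 extra). Not a tree.
Number of triangles = 0.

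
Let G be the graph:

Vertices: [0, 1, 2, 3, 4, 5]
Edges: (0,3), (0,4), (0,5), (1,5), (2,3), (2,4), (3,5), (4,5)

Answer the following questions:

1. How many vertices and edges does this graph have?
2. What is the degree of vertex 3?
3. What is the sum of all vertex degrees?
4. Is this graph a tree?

Count: 6 vertices, 8 edges.
Vertex 3 has neighbors [0, 2, 5], degree = 3.
Handshaking lemma: 2 * 8 = 16.
A tree on 6 vertices has 5 edges. This graph has 8 edges (3 extra). Not a tree.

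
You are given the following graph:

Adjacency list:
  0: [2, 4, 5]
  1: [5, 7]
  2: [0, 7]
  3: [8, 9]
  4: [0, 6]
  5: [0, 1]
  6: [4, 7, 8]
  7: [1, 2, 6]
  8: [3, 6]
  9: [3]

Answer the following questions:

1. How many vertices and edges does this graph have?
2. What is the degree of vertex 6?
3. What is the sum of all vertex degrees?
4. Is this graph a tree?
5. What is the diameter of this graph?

Count: 10 vertices, 11 edges.
Vertex 6 has neighbors [4, 7, 8], degree = 3.
Handshaking lemma: 2 * 11 = 22.
A tree on 10 vertices has 9 edges. This graph has 11 edges (2 extra). Not a tree.
Diameter (longest shortest path) = 6.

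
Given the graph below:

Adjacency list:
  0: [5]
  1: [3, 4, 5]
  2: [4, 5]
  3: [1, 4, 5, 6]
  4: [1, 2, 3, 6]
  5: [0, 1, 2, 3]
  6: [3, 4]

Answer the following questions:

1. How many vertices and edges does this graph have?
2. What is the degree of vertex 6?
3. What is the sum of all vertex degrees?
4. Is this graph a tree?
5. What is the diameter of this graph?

Count: 7 vertices, 10 edges.
Vertex 6 has neighbors [3, 4], degree = 2.
Handshaking lemma: 2 * 10 = 20.
A tree on 7 vertices has 6 edges. This graph has 10 edges (4 extra). Not a tree.
Diameter (longest shortest path) = 3.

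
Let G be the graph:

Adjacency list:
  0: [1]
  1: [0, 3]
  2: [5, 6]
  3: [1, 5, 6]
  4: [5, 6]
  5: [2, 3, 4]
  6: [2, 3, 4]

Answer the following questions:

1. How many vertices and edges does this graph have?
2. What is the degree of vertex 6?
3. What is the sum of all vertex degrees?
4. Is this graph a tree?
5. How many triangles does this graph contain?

Count: 7 vertices, 8 edges.
Vertex 6 has neighbors [2, 3, 4], degree = 3.
Handshaking lemma: 2 * 8 = 16.
A tree on 7 vertices has 6 edges. This graph has 8 edges (2 extra). Not a tree.
Number of triangles = 0.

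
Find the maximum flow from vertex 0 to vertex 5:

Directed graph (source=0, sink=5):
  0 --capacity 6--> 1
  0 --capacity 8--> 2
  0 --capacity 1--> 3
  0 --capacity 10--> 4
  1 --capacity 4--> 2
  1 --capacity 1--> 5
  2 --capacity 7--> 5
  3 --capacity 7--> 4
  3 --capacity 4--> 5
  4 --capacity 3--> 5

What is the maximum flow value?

Computing max flow:
  Flow on (0->1): 5/6
  Flow on (0->2): 3/8
  Flow on (0->3): 1/1
  Flow on (0->4): 3/10
  Flow on (1->2): 4/4
  Flow on (1->5): 1/1
  Flow on (2->5): 7/7
  Flow on (3->5): 1/4
  Flow on (4->5): 3/3
Maximum flow = 12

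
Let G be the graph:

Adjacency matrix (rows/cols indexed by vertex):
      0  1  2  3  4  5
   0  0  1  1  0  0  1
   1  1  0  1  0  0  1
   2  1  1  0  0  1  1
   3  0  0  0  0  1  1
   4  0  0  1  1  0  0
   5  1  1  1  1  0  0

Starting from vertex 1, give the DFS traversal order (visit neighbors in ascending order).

DFS from vertex 1 (neighbors processed in ascending order):
Visit order: 1, 0, 2, 4, 3, 5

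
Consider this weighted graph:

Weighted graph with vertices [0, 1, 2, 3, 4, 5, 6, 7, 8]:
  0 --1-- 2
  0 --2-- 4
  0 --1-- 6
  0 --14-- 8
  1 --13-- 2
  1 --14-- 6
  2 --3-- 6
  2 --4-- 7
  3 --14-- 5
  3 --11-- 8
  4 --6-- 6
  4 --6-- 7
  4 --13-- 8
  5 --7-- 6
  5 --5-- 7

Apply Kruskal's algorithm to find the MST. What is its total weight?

Applying Kruskal's algorithm (sort edges by weight, add if no cycle):
  Add (0,2) w=1
  Add (0,6) w=1
  Add (0,4) w=2
  Skip (2,6) w=3 (creates cycle)
  Add (2,7) w=4
  Add (5,7) w=5
  Skip (4,7) w=6 (creates cycle)
  Skip (4,6) w=6 (creates cycle)
  Skip (5,6) w=7 (creates cycle)
  Add (3,8) w=11
  Add (1,2) w=13
  Add (4,8) w=13
  Skip (0,8) w=14 (creates cycle)
  Skip (1,6) w=14 (creates cycle)
  Skip (3,5) w=14 (creates cycle)
MST weight = 50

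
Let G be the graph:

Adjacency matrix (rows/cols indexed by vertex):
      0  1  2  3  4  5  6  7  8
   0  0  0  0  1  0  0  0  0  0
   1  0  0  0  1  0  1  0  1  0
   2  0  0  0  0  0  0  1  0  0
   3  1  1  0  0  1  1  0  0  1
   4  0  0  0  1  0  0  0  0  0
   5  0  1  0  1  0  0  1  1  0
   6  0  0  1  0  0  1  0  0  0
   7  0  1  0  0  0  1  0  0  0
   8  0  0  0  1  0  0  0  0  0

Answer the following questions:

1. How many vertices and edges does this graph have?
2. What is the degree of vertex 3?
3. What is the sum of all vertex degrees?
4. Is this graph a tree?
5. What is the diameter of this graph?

Count: 9 vertices, 10 edges.
Vertex 3 has neighbors [0, 1, 4, 5, 8], degree = 5.
Handshaking lemma: 2 * 10 = 20.
A tree on 9 vertices has 8 edges. This graph has 10 edges (2 extra). Not a tree.
Diameter (longest shortest path) = 4.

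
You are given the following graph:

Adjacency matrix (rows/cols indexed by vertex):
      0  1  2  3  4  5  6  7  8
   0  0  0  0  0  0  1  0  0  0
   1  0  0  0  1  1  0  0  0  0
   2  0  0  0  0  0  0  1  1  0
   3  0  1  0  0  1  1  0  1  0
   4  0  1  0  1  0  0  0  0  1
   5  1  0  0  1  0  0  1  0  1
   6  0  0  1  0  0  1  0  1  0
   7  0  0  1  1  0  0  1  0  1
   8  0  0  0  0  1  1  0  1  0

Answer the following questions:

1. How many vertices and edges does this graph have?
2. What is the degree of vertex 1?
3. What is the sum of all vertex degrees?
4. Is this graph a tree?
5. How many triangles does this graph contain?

Count: 9 vertices, 13 edges.
Vertex 1 has neighbors [3, 4], degree = 2.
Handshaking lemma: 2 * 13 = 26.
A tree on 9 vertices has 8 edges. This graph has 13 edges (5 extra). Not a tree.
Number of triangles = 2.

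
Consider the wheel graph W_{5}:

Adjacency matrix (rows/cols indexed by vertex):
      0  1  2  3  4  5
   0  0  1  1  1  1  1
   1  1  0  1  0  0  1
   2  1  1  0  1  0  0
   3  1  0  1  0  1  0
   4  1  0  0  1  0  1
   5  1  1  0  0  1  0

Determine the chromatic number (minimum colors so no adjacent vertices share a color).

W_{5} = C_{5} plus a hub adjacent to every cycle vertex.
The outer cycle needs 3 colors (odd cycle); the hub is adjacent to all of them so needs a fresh color.
Chromatic number = 3 + 1 = 4.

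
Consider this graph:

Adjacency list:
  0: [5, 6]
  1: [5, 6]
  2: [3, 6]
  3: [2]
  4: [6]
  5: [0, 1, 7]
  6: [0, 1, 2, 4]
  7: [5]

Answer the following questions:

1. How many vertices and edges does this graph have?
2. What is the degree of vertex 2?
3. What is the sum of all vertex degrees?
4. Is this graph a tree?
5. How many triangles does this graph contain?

Count: 8 vertices, 8 edges.
Vertex 2 has neighbors [3, 6], degree = 2.
Handshaking lemma: 2 * 8 = 16.
A tree on 8 vertices has 7 edges. This graph has 8 edges (1 extra). Not a tree.
Number of triangles = 0.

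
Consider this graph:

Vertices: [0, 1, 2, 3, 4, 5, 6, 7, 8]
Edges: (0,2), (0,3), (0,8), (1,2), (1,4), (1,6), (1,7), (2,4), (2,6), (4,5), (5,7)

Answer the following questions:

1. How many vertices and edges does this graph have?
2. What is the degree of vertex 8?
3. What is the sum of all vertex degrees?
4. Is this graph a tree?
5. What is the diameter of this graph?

Count: 9 vertices, 11 edges.
Vertex 8 has neighbors [0], degree = 1.
Handshaking lemma: 2 * 11 = 22.
A tree on 9 vertices has 8 edges. This graph has 11 edges (3 extra). Not a tree.
Diameter (longest shortest path) = 4.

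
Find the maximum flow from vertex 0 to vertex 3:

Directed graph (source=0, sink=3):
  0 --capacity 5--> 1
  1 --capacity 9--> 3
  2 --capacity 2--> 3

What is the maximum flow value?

Computing max flow:
  Flow on (0->1): 5/5
  Flow on (1->3): 5/9
Maximum flow = 5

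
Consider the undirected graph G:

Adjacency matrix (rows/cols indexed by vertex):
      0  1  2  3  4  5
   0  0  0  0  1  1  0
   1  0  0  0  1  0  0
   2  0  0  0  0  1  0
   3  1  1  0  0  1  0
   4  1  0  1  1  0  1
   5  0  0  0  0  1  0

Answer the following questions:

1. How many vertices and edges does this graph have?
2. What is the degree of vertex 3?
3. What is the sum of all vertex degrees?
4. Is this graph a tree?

Count: 6 vertices, 6 edges.
Vertex 3 has neighbors [0, 1, 4], degree = 3.
Handshaking lemma: 2 * 6 = 12.
A tree on 6 vertices has 5 edges. This graph has 6 edges (1 extra). Not a tree.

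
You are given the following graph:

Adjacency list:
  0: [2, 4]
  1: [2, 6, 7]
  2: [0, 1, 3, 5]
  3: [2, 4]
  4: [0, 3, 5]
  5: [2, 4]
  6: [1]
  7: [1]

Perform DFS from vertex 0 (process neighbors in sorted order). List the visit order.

DFS from vertex 0 (neighbors processed in ascending order):
Visit order: 0, 2, 1, 6, 7, 3, 4, 5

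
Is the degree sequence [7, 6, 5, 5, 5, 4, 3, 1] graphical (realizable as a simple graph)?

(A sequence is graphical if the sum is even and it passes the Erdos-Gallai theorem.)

Sum of degrees = 36. Sum is even and passes Erdos-Gallai. The sequence IS graphical.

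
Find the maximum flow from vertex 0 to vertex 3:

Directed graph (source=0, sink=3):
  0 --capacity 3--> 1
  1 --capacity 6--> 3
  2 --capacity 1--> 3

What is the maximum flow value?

Computing max flow:
  Flow on (0->1): 3/3
  Flow on (1->3): 3/6
Maximum flow = 3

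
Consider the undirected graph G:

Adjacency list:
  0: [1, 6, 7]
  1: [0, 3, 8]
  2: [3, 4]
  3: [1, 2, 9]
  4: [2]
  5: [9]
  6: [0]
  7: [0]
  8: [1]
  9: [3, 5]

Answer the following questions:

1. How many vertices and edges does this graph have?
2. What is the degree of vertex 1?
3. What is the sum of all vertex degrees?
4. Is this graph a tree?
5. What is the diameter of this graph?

Count: 10 vertices, 9 edges.
Vertex 1 has neighbors [0, 3, 8], degree = 3.
Handshaking lemma: 2 * 9 = 18.
A graph is a tree iff it is connected and has exactly n-1 edges. This graph is connected (all 10 vertices in one component) and has 10-1 = 9 edges. It is a tree.
Diameter (longest shortest path) = 5.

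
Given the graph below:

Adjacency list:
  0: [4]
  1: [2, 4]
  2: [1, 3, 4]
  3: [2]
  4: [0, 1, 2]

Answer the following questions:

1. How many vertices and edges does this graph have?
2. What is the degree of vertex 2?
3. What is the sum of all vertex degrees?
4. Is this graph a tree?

Count: 5 vertices, 5 edges.
Vertex 2 has neighbors [1, 3, 4], degree = 3.
Handshaking lemma: 2 * 5 = 10.
A tree on 5 vertices has 4 edges. This graph has 5 edges (1 extra). Not a tree.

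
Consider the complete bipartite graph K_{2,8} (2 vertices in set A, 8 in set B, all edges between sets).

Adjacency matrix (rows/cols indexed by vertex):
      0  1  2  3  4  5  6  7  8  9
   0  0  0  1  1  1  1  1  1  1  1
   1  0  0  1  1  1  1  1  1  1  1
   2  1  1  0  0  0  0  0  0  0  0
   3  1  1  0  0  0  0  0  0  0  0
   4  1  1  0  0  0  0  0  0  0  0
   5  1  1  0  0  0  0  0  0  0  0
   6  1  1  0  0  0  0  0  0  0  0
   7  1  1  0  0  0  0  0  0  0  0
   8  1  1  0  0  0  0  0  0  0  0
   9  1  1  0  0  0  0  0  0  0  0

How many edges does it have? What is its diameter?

K_{2,8} has 2 * 8 = 16 edges.
Any vertex reaches any opposite-side vertex in 1 step; same-side vertices reach in 2 steps via any opposite-side vertex.
Diameter = 2.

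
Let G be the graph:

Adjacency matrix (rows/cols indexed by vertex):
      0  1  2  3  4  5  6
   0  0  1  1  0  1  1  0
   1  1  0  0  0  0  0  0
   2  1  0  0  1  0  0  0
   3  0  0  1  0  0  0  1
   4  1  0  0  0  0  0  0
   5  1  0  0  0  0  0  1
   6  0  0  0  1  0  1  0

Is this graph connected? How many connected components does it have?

Checking connectivity: the graph has 1 connected component(s).
All vertices are reachable from each other. The graph IS connected.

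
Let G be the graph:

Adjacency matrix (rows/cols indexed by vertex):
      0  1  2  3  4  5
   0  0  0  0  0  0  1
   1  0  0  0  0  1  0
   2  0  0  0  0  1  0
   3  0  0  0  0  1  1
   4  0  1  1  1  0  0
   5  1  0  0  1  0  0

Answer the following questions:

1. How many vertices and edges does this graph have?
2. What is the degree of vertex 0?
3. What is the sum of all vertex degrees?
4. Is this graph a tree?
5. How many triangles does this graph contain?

Count: 6 vertices, 5 edges.
Vertex 0 has neighbors [5], degree = 1.
Handshaking lemma: 2 * 5 = 10.
A graph is a tree iff it is connected and has exactly n-1 edges. This graph is connected (all 6 vertices in one component) and has 6-1 = 5 edges. It is a tree.
Number of triangles = 0.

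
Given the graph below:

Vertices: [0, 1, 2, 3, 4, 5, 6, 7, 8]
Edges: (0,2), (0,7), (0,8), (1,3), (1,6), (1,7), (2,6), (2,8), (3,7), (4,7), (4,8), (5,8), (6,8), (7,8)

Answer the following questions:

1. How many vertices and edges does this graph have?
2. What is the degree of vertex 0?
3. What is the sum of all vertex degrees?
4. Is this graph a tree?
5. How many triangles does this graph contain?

Count: 9 vertices, 14 edges.
Vertex 0 has neighbors [2, 7, 8], degree = 3.
Handshaking lemma: 2 * 14 = 28.
A tree on 9 vertices has 8 edges. This graph has 14 edges (6 extra). Not a tree.
Number of triangles = 5.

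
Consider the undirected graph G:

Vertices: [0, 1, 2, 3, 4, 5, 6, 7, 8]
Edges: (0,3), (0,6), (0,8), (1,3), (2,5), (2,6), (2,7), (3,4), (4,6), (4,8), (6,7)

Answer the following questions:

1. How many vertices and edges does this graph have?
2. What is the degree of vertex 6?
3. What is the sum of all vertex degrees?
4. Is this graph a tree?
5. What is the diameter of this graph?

Count: 9 vertices, 11 edges.
Vertex 6 has neighbors [0, 2, 4, 7], degree = 4.
Handshaking lemma: 2 * 11 = 22.
A tree on 9 vertices has 8 edges. This graph has 11 edges (3 extra). Not a tree.
Diameter (longest shortest path) = 5.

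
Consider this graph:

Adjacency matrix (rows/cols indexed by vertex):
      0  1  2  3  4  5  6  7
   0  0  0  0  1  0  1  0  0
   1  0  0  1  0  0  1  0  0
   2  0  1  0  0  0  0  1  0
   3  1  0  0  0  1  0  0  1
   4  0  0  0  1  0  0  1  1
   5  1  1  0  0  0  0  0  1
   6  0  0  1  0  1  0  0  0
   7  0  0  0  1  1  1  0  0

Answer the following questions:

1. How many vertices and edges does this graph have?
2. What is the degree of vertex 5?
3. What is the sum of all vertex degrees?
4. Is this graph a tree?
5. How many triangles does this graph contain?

Count: 8 vertices, 10 edges.
Vertex 5 has neighbors [0, 1, 7], degree = 3.
Handshaking lemma: 2 * 10 = 20.
A tree on 8 vertices has 7 edges. This graph has 10 edges (3 extra). Not a tree.
Number of triangles = 1.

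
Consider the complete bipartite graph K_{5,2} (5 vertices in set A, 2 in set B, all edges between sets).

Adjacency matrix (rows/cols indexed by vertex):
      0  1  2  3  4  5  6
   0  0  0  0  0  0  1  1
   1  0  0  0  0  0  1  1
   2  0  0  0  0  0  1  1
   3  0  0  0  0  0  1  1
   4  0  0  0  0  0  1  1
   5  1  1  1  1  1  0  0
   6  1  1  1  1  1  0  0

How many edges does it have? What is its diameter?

K_{5,2} has 5 * 2 = 10 edges.
Any vertex reaches any opposite-side vertex in 1 step; same-side vertices reach in 2 steps via any opposite-side vertex.
Diameter = 2.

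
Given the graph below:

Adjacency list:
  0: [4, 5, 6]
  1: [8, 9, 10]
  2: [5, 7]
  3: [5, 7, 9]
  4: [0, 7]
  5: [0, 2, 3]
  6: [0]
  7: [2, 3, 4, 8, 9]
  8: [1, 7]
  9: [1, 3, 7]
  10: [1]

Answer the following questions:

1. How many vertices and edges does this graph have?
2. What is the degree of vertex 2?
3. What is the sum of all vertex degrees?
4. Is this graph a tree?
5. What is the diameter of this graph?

Count: 11 vertices, 14 edges.
Vertex 2 has neighbors [5, 7], degree = 2.
Handshaking lemma: 2 * 14 = 28.
A tree on 11 vertices has 10 edges. This graph has 14 edges (4 extra). Not a tree.
Diameter (longest shortest path) = 6.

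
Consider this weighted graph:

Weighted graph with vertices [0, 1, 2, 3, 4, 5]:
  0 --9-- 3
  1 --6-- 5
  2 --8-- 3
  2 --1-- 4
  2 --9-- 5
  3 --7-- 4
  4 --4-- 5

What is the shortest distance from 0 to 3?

Using Dijkstra's algorithm from vertex 0:
Shortest path: 0 -> 3
Total weight: 9 = 9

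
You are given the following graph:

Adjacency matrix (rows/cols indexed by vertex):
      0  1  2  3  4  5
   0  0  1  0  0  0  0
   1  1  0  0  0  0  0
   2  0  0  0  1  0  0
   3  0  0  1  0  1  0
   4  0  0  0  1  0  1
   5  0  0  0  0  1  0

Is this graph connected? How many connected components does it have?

Checking connectivity: the graph has 2 connected component(s).
Components: [[0, 1], [2, 3, 4, 5]]. The graph is NOT connected.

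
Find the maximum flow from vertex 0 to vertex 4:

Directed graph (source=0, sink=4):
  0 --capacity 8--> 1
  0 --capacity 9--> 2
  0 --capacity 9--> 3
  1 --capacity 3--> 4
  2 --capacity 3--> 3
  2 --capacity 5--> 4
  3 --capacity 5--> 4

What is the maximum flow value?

Computing max flow:
  Flow on (0->1): 3/8
  Flow on (0->2): 8/9
  Flow on (0->3): 2/9
  Flow on (1->4): 3/3
  Flow on (2->3): 3/3
  Flow on (2->4): 5/5
  Flow on (3->4): 5/5
Maximum flow = 13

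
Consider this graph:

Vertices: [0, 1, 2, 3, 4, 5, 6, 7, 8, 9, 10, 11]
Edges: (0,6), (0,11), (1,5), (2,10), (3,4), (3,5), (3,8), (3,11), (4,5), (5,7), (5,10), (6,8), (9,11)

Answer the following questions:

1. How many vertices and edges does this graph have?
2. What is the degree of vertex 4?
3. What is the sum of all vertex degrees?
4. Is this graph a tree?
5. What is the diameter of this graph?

Count: 12 vertices, 13 edges.
Vertex 4 has neighbors [3, 5], degree = 2.
Handshaking lemma: 2 * 13 = 26.
A tree on 12 vertices has 11 edges. This graph has 13 edges (2 extra). Not a tree.
Diameter (longest shortest path) = 5.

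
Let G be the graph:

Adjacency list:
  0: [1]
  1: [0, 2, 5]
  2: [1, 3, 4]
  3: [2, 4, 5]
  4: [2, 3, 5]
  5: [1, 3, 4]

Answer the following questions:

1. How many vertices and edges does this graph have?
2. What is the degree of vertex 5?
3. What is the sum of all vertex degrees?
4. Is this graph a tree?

Count: 6 vertices, 8 edges.
Vertex 5 has neighbors [1, 3, 4], degree = 3.
Handshaking lemma: 2 * 8 = 16.
A tree on 6 vertices has 5 edges. This graph has 8 edges (3 extra). Not a tree.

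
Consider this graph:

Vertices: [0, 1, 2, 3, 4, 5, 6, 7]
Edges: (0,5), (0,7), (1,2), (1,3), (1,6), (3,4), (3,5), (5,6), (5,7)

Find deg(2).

Vertex 2 has neighbors [1], so deg(2) = 1.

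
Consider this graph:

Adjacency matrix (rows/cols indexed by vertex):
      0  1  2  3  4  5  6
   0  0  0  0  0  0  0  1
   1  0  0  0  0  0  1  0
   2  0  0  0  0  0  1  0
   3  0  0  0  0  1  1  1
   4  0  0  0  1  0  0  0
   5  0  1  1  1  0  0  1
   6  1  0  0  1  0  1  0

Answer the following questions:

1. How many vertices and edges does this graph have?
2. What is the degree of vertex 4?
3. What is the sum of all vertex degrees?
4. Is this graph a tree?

Count: 7 vertices, 7 edges.
Vertex 4 has neighbors [3], degree = 1.
Handshaking lemma: 2 * 7 = 14.
A tree on 7 vertices has 6 edges. This graph has 7 edges (1 extra). Not a tree.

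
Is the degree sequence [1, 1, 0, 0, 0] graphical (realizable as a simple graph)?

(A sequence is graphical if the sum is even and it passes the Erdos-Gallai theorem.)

Sum of degrees = 2. Sum is even and passes Erdos-Gallai. The sequence IS graphical.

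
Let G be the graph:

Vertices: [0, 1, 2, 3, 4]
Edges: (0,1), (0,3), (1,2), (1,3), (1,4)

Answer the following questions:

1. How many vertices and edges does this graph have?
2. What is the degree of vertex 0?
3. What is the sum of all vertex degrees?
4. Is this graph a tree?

Count: 5 vertices, 5 edges.
Vertex 0 has neighbors [1, 3], degree = 2.
Handshaking lemma: 2 * 5 = 10.
A tree on 5 vertices has 4 edges. This graph has 5 edges (1 extra). Not a tree.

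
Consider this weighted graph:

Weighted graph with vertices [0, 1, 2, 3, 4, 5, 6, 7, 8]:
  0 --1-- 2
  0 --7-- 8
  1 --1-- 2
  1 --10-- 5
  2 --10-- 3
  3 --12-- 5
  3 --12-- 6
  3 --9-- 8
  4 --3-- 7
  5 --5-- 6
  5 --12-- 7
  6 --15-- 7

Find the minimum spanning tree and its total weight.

Applying Kruskal's algorithm (sort edges by weight, add if no cycle):
  Add (0,2) w=1
  Add (1,2) w=1
  Add (4,7) w=3
  Add (5,6) w=5
  Add (0,8) w=7
  Add (3,8) w=9
  Add (1,5) w=10
  Skip (2,3) w=10 (creates cycle)
  Skip (3,5) w=12 (creates cycle)
  Skip (3,6) w=12 (creates cycle)
  Add (5,7) w=12
  Skip (6,7) w=15 (creates cycle)
MST weight = 48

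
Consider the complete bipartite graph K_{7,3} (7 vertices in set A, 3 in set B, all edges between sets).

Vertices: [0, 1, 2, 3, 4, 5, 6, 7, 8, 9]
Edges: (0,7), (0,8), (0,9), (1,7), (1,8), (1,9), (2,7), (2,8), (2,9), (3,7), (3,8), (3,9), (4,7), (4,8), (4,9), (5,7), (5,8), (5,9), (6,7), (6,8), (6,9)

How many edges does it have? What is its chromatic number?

K_{7,3} has 7 * 3 = 21 edges.
Bipartite graphs have chromatic number 2 (color each partition differently).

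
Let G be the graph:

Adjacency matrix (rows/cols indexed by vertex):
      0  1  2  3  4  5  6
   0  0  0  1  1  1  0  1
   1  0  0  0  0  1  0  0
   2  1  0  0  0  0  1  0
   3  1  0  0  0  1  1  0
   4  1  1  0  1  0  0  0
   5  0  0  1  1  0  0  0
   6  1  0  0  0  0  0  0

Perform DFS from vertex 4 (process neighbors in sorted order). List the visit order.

DFS from vertex 4 (neighbors processed in ascending order):
Visit order: 4, 0, 2, 5, 3, 6, 1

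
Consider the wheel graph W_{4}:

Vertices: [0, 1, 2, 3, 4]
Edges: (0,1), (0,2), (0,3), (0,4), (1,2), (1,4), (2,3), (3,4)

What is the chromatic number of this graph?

W_{4} = C_{4} plus a hub adjacent to every cycle vertex.
The outer cycle needs 2 colors (even cycle); the hub is adjacent to all of them so needs a fresh color.
Chromatic number = 2 + 1 = 3.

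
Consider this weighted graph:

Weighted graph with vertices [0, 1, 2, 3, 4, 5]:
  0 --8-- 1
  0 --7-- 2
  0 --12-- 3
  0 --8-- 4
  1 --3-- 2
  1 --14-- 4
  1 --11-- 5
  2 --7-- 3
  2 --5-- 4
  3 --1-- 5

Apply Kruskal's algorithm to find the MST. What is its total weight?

Applying Kruskal's algorithm (sort edges by weight, add if no cycle):
  Add (3,5) w=1
  Add (1,2) w=3
  Add (2,4) w=5
  Add (0,2) w=7
  Add (2,3) w=7
  Skip (0,4) w=8 (creates cycle)
  Skip (0,1) w=8 (creates cycle)
  Skip (1,5) w=11 (creates cycle)
  Skip (0,3) w=12 (creates cycle)
  Skip (1,4) w=14 (creates cycle)
MST weight = 23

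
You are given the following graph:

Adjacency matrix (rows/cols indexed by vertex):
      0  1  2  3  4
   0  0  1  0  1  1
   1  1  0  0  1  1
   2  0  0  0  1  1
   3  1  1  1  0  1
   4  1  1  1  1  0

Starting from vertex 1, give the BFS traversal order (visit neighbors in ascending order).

BFS from vertex 1 (neighbors processed in ascending order):
Visit order: 1, 0, 3, 4, 2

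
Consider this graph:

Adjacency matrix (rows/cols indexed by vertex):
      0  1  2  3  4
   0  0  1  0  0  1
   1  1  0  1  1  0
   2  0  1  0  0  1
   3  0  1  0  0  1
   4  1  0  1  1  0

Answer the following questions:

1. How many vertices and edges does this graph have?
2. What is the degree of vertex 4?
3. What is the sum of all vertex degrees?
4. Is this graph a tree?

Count: 5 vertices, 6 edges.
Vertex 4 has neighbors [0, 2, 3], degree = 3.
Handshaking lemma: 2 * 6 = 12.
A tree on 5 vertices has 4 edges. This graph has 6 edges (2 extra). Not a tree.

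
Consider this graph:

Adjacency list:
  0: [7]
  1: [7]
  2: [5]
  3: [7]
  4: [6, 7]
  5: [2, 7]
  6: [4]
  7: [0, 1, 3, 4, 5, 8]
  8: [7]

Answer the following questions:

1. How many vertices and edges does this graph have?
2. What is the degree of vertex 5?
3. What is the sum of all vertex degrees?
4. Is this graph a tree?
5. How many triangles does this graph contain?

Count: 9 vertices, 8 edges.
Vertex 5 has neighbors [2, 7], degree = 2.
Handshaking lemma: 2 * 8 = 16.
A graph is a tree iff it is connected and has exactly n-1 edges. This graph is connected (all 9 vertices in one component) and has 9-1 = 8 edges. It is a tree.
Number of triangles = 0.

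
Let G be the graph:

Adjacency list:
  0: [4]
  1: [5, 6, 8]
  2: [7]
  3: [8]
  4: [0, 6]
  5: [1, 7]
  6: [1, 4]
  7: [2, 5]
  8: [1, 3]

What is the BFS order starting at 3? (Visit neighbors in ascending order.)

BFS from vertex 3 (neighbors processed in ascending order):
Visit order: 3, 8, 1, 5, 6, 7, 4, 2, 0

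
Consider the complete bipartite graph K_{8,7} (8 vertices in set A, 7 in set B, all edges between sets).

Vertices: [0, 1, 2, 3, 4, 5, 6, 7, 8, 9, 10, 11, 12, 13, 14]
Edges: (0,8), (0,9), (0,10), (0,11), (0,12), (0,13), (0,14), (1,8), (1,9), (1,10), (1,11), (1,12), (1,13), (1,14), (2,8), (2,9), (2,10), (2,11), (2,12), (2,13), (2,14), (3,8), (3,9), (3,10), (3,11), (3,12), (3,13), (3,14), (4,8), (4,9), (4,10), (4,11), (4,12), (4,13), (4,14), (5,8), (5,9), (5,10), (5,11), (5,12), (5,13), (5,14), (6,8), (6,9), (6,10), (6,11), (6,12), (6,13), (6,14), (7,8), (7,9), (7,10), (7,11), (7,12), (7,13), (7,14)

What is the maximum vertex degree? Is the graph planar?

Set-A vertices have degree 7; set-B vertices have degree 8. Maximum degree = max(8,7) = 8.
K_{8,7} contains K_{3,3} as a subgraph (since both sides have >= 3 vertices); by Kuratowski's theorem it is not planar.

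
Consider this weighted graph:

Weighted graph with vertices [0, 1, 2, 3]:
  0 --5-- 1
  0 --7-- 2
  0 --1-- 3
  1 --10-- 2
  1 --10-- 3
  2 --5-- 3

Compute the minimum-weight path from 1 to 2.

Using Dijkstra's algorithm from vertex 1:
Shortest path: 1 -> 2
Total weight: 10 = 10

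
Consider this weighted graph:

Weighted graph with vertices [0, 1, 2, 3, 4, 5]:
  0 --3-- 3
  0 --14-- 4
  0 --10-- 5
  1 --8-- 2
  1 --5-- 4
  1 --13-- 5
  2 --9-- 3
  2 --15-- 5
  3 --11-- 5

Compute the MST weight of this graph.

Applying Kruskal's algorithm (sort edges by weight, add if no cycle):
  Add (0,3) w=3
  Add (1,4) w=5
  Add (1,2) w=8
  Add (2,3) w=9
  Add (0,5) w=10
  Skip (3,5) w=11 (creates cycle)
  Skip (1,5) w=13 (creates cycle)
  Skip (0,4) w=14 (creates cycle)
  Skip (2,5) w=15 (creates cycle)
MST weight = 35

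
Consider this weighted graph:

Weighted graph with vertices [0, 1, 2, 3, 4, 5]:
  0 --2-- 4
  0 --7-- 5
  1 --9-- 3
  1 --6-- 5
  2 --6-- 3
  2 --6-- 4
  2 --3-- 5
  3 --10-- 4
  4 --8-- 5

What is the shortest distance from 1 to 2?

Using Dijkstra's algorithm from vertex 1:
Shortest path: 1 -> 5 -> 2
Total weight: 6 + 3 = 9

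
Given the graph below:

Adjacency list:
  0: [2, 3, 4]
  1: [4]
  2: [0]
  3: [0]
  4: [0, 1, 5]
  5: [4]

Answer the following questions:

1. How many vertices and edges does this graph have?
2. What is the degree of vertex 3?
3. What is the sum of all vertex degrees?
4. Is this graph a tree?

Count: 6 vertices, 5 edges.
Vertex 3 has neighbors [0], degree = 1.
Handshaking lemma: 2 * 5 = 10.
A graph is a tree iff it is connected and has exactly n-1 edges. This graph is connected (all 6 vertices in one component) and has 6-1 = 5 edges. It is a tree.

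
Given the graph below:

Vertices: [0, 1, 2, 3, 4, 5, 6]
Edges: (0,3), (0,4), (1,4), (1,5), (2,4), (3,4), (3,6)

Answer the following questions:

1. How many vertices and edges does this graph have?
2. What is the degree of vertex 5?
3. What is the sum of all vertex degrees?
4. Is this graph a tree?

Count: 7 vertices, 7 edges.
Vertex 5 has neighbors [1], degree = 1.
Handshaking lemma: 2 * 7 = 14.
A tree on 7 vertices has 6 edges. This graph has 7 edges (1 extra). Not a tree.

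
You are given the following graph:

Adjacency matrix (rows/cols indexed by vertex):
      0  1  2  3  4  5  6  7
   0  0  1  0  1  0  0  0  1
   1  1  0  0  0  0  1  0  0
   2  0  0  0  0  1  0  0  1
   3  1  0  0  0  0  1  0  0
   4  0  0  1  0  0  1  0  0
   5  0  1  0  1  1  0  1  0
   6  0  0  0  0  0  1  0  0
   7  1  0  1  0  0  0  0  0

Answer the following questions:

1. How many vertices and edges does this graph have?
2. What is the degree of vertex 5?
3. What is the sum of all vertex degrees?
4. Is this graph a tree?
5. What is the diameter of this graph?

Count: 8 vertices, 9 edges.
Vertex 5 has neighbors [1, 3, 4, 6], degree = 4.
Handshaking lemma: 2 * 9 = 18.
A tree on 8 vertices has 7 edges. This graph has 9 edges (2 extra). Not a tree.
Diameter (longest shortest path) = 4.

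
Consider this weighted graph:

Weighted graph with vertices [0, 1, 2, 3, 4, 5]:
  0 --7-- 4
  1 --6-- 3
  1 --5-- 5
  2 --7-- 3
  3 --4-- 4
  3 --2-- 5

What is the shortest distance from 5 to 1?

Using Dijkstra's algorithm from vertex 5:
Shortest path: 5 -> 1
Total weight: 5 = 5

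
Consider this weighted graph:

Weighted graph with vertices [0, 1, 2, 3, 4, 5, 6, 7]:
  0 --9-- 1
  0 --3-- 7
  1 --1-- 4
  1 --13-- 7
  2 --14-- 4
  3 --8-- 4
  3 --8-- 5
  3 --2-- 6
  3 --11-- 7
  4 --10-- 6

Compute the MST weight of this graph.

Applying Kruskal's algorithm (sort edges by weight, add if no cycle):
  Add (1,4) w=1
  Add (3,6) w=2
  Add (0,7) w=3
  Add (3,5) w=8
  Add (3,4) w=8
  Add (0,1) w=9
  Skip (4,6) w=10 (creates cycle)
  Skip (3,7) w=11 (creates cycle)
  Skip (1,7) w=13 (creates cycle)
  Add (2,4) w=14
MST weight = 45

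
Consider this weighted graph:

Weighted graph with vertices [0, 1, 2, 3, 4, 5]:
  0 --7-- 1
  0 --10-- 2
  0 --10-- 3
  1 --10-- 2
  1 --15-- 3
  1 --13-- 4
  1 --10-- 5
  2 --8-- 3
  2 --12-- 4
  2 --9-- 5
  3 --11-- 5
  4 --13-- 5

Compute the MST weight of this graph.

Applying Kruskal's algorithm (sort edges by weight, add if no cycle):
  Add (0,1) w=7
  Add (2,3) w=8
  Add (2,5) w=9
  Add (0,2) w=10
  Skip (0,3) w=10 (creates cycle)
  Skip (1,2) w=10 (creates cycle)
  Skip (1,5) w=10 (creates cycle)
  Skip (3,5) w=11 (creates cycle)
  Add (2,4) w=12
  Skip (1,4) w=13 (creates cycle)
  Skip (4,5) w=13 (creates cycle)
  Skip (1,3) w=15 (creates cycle)
MST weight = 46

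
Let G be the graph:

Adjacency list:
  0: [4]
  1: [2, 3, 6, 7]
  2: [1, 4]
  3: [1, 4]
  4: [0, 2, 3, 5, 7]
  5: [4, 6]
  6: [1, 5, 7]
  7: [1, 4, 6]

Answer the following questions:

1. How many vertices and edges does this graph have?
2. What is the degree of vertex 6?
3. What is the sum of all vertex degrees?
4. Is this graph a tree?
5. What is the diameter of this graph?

Count: 8 vertices, 11 edges.
Vertex 6 has neighbors [1, 5, 7], degree = 3.
Handshaking lemma: 2 * 11 = 22.
A tree on 8 vertices has 7 edges. This graph has 11 edges (4 extra). Not a tree.
Diameter (longest shortest path) = 3.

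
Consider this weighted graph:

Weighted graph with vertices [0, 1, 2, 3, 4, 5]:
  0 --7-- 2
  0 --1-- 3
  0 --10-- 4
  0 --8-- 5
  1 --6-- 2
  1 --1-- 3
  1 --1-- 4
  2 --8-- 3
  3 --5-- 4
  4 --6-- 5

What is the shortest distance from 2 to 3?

Using Dijkstra's algorithm from vertex 2:
Shortest path: 2 -> 1 -> 3
Total weight: 6 + 1 = 7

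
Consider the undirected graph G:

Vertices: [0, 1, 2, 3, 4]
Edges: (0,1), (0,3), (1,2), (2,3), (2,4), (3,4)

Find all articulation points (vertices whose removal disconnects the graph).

No articulation points. The graph is biconnected.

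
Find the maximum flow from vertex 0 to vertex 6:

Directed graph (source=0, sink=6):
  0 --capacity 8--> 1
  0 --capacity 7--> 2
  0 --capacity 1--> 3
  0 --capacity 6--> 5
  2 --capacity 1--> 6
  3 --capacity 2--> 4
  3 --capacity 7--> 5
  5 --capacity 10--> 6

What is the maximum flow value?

Computing max flow:
  Flow on (0->2): 1/7
  Flow on (0->3): 1/1
  Flow on (0->5): 6/6
  Flow on (2->6): 1/1
  Flow on (3->5): 1/7
  Flow on (5->6): 7/10
Maximum flow = 8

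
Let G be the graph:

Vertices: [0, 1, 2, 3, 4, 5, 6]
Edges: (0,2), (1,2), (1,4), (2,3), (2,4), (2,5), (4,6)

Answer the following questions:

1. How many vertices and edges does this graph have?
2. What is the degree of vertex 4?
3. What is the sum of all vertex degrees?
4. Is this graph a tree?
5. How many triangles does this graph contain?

Count: 7 vertices, 7 edges.
Vertex 4 has neighbors [1, 2, 6], degree = 3.
Handshaking lemma: 2 * 7 = 14.
A tree on 7 vertices has 6 edges. This graph has 7 edges (1 extra). Not a tree.
Number of triangles = 1.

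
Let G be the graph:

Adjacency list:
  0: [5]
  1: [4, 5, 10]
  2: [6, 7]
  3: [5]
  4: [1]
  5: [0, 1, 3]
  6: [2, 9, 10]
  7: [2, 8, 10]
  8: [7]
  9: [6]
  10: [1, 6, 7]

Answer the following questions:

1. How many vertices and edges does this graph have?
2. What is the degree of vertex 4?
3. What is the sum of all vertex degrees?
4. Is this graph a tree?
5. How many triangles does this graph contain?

Count: 11 vertices, 11 edges.
Vertex 4 has neighbors [1], degree = 1.
Handshaking lemma: 2 * 11 = 22.
A tree on 11 vertices has 10 edges. This graph has 11 edges (1 extra). Not a tree.
Number of triangles = 0.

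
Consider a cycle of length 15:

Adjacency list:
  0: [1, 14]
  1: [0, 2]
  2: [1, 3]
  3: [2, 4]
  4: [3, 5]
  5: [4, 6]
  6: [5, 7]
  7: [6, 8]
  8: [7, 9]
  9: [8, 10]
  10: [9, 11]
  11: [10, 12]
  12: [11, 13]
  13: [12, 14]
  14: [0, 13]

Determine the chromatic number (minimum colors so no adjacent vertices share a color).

This is an odd cycle (C_15). Odd cycles are not bipartite (any 2-coloring forces two adjacent vertices to match), and 3 colors suffice.
Chromatic number = 3.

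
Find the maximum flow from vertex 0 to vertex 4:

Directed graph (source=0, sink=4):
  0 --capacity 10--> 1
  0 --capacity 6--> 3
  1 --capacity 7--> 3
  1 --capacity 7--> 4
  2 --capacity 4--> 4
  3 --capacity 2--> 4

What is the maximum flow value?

Computing max flow:
  Flow on (0->1): 7/10
  Flow on (0->3): 2/6
  Flow on (1->4): 7/7
  Flow on (3->4): 2/2
Maximum flow = 9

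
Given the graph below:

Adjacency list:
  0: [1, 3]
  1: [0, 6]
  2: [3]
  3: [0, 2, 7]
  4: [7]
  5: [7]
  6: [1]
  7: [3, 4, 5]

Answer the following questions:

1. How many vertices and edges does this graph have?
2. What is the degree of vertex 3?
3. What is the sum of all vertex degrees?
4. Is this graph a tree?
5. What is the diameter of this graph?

Count: 8 vertices, 7 edges.
Vertex 3 has neighbors [0, 2, 7], degree = 3.
Handshaking lemma: 2 * 7 = 14.
A graph is a tree iff it is connected and has exactly n-1 edges. This graph is connected (all 8 vertices in one component) and has 8-1 = 7 edges. It is a tree.
Diameter (longest shortest path) = 5.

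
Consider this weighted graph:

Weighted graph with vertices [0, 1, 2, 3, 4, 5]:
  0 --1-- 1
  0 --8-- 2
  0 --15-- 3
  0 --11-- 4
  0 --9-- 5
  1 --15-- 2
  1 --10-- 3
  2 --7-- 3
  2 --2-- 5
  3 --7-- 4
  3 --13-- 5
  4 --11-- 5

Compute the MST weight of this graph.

Applying Kruskal's algorithm (sort edges by weight, add if no cycle):
  Add (0,1) w=1
  Add (2,5) w=2
  Add (2,3) w=7
  Add (3,4) w=7
  Add (0,2) w=8
  Skip (0,5) w=9 (creates cycle)
  Skip (1,3) w=10 (creates cycle)
  Skip (0,4) w=11 (creates cycle)
  Skip (4,5) w=11 (creates cycle)
  Skip (3,5) w=13 (creates cycle)
  Skip (0,3) w=15 (creates cycle)
  Skip (1,2) w=15 (creates cycle)
MST weight = 25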